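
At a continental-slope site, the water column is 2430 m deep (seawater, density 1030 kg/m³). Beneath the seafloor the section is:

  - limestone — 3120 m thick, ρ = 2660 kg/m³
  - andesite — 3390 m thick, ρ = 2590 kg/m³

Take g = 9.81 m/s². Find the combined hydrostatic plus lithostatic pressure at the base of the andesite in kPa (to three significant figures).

seawater: 1030 kg/m³ × 9.81 m/s² × 2430 m = 2.455×10^7 Pa = 24553 kPa
limestone: 2660 kg/m³ × 9.81 m/s² × 3120 m = 8.142×10^7 Pa = 81415 kPa
andesite: 2590 kg/m³ × 9.81 m/s² × 3390 m = 8.613×10^7 Pa = 86133 kPa
Total = 24553 + 81415 + 86133 = 1.9210×10^5 kPa

192000 kPa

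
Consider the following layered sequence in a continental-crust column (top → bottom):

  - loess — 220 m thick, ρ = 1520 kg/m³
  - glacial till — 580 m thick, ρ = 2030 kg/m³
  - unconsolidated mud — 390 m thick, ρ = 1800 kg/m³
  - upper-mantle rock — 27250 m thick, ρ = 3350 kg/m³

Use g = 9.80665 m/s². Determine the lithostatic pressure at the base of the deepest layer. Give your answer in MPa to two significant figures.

loess: 1520 kg/m³ × 9.80665 m/s² × 220 m = 3.279×10^6 Pa = 3.279 MPa
glacial till: 2030 kg/m³ × 9.80665 m/s² × 580 m = 1.155×10^7 Pa = 11.55 MPa
unconsolidated mud: 1800 kg/m³ × 9.80665 m/s² × 390 m = 6.884×10^6 Pa = 6.884 MPa
upper-mantle rock: 3350 kg/m³ × 9.80665 m/s² × 27250 m = 8.952×10^8 Pa = 895.2 MPa
Total = 3.279 + 11.55 + 6.884 + 895.2 = 916.93 MPa

920 MPa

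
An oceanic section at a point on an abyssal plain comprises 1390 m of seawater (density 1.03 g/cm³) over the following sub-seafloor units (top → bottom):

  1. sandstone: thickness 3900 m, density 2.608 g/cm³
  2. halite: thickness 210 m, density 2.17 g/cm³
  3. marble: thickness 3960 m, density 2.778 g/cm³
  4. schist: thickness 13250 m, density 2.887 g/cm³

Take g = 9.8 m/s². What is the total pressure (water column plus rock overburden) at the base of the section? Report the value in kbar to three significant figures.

6.01 kbar

seawater: 1030 kg/m³ × 9.8 m/s² × 1390 m = 1.403×10^7 Pa = 0.1403 kbar
sandstone: 2608 kg/m³ × 9.8 m/s² × 3900 m = 9.968×10^7 Pa = 0.9968 kbar
halite: 2170 kg/m³ × 9.8 m/s² × 210 m = 4.466×10^6 Pa = 0.04466 kbar
marble: 2778 kg/m³ × 9.8 m/s² × 3960 m = 1.078×10^8 Pa = 1.078 kbar
schist: 2887 kg/m³ × 9.8 m/s² × 13250 m = 3.749×10^8 Pa = 3.749 kbar
Total = 0.1403 + 0.9968 + 0.04466 + 1.078 + 3.749 = 6.0086 kbar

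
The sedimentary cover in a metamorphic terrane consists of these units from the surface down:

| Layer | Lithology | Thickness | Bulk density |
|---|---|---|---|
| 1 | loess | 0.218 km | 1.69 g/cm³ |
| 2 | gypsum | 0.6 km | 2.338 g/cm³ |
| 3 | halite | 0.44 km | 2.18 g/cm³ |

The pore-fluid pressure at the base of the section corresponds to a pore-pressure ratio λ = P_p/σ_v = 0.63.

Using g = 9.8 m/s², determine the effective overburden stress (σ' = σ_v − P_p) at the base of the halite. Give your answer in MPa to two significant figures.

9.9 MPa

Overburden (lithostatic) stress σ_v:
loess: 1690 kg/m³ × 9.8 m/s² × 218 m = 3.611×10^6 Pa = 3.611 MPa
gypsum: 2338 kg/m³ × 9.8 m/s² × 600 m = 1.375×10^7 Pa = 13.75 MPa
halite: 2180 kg/m³ × 9.8 m/s² × 440 m = 9.400×10^6 Pa = 9.400 MPa
Total = 3.611 + 13.75 + 9.400 = 26.758 MPa
Pore pressure P_p = λ·σ_v = 0.63 × 26.76 MPa = 16.86 MPa
Effective stress σ' = σ_v − P_p = 26.76 − 16.86 = 9.9005 MPa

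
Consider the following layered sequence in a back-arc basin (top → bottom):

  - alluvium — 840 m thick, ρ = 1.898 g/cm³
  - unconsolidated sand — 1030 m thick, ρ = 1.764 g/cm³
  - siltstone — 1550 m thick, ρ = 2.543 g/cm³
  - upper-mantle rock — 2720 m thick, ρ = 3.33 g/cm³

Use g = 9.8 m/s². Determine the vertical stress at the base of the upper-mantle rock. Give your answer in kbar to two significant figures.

1.6 kbar

alluvium: 1898 kg/m³ × 9.8 m/s² × 840 m = 1.562×10^7 Pa = 0.1562 kbar
unconsolidated sand: 1764 kg/m³ × 9.8 m/s² × 1030 m = 1.781×10^7 Pa = 0.1781 kbar
siltstone: 2543 kg/m³ × 9.8 m/s² × 1550 m = 3.863×10^7 Pa = 0.3863 kbar
upper-mantle rock: 3330 kg/m³ × 9.8 m/s² × 2720 m = 8.876×10^7 Pa = 0.8876 kbar
Total = 0.1562 + 0.1781 + 0.3863 + 0.8876 = 1.6082 kbar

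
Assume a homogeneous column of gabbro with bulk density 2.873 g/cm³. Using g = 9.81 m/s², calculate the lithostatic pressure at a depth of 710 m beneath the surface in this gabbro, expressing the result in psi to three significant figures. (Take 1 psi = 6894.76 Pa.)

gabbro: 2873 kg/m³ × 9.81 m/s² × 710 m = 2.001×10^7 Pa = 2902 psi

2900 psi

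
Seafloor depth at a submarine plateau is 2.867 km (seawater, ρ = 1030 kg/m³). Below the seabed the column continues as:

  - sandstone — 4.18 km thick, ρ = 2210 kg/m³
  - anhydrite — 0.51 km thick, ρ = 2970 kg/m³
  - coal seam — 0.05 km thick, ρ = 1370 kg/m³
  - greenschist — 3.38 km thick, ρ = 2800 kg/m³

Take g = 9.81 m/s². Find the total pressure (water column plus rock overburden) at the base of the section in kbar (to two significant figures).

seawater: 1030 kg/m³ × 9.81 m/s² × 2867 m = 2.897×10^7 Pa = 0.2897 kbar
sandstone: 2210 kg/m³ × 9.81 m/s² × 4180 m = 9.062×10^7 Pa = 0.9062 kbar
anhydrite: 2970 kg/m³ × 9.81 m/s² × 510 m = 1.486×10^7 Pa = 0.1486 kbar
coal seam: 1370 kg/m³ × 9.81 m/s² × 50 m = 6.720×10^5 Pa = 6.720×10^-3 kbar
greenschist: 2800 kg/m³ × 9.81 m/s² × 3380 m = 9.284×10^7 Pa = 0.9284 kbar
Total = 0.2897 + 0.9062 + 0.1486 + 6.720×10^-3 + 0.9284 = 2.2796 kbar

2.3 kbar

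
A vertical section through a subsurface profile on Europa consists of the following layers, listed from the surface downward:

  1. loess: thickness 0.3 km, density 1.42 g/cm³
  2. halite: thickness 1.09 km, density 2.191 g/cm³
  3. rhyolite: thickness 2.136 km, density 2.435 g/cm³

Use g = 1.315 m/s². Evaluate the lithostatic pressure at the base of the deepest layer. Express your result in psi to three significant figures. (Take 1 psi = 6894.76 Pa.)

1530 psi

loess: 1420 kg/m³ × 1.315 m/s² × 300 m = 5.602×10^5 Pa = 81.25 psi
halite: 2191 kg/m³ × 1.315 m/s² × 1090 m = 3.140×10^6 Pa = 455.5 psi
rhyolite: 2435 kg/m³ × 1.315 m/s² × 2136 m = 6.840×10^6 Pa = 992.0 psi
Total = 81.25 + 455.5 + 992.0 = 1528.7 psi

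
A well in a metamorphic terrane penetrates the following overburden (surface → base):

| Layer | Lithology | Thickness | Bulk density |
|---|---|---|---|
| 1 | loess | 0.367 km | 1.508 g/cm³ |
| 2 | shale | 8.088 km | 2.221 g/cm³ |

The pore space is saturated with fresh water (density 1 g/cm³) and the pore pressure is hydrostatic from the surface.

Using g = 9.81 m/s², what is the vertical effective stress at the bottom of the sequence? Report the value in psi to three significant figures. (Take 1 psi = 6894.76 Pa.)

14300 psi

Overburden (lithostatic) stress σ_v:
loess: 1508 kg/m³ × 9.81 m/s² × 367 m = 5.429×10^6 Pa = 5.429 MPa
shale: 2221 kg/m³ × 9.81 m/s² × 8088 m = 1.762×10^8 Pa = 176.2 MPa
Total = 5.429 + 176.2 = 181.65 MPa
Pore pressure P_p = 1000 kg/m³ × 9.81 m/s² × 8455 m = 8.294×10^7 Pa = 82.94 MPa
Effective stress σ' = σ_v − P_p = 181.7 − 82.94 = 98.707 MPa = 14316 psi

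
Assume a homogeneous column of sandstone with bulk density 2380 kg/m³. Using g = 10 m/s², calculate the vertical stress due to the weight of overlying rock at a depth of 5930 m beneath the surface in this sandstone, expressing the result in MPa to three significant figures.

sandstone: 2380 kg/m³ × 10 m/s² × 5930 m = 1.411×10^8 Pa = 141.1 MPa

141 MPa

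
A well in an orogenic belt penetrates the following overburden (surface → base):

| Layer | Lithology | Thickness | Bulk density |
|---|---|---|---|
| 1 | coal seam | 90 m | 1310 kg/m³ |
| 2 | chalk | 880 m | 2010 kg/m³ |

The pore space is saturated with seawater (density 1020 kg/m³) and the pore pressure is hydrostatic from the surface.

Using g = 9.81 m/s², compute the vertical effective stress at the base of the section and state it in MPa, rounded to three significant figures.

8.80 MPa

Overburden (lithostatic) stress σ_v:
coal seam: 1310 kg/m³ × 9.81 m/s² × 90 m = 1.157×10^6 Pa = 1.157 MPa
chalk: 2010 kg/m³ × 9.81 m/s² × 880 m = 1.735×10^7 Pa = 17.35 MPa
Total = 1.157 + 17.35 = 18.509 MPa
Pore pressure P_p = 1020 kg/m³ × 9.81 m/s² × 970 m = 9.706×10^6 Pa = 9.706 MPa
Effective stress σ' = σ_v − P_p = 18.51 − 9.706 = 8.8025 MPa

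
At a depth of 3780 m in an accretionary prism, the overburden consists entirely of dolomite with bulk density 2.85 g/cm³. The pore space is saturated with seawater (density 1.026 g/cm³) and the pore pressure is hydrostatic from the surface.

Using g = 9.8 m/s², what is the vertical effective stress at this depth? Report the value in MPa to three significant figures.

67.6 MPa

Overburden (lithostatic) stress σ_v:
dolomite: 2850 kg/m³ × 9.8 m/s² × 3780 m = 1.056×10^8 Pa = 105.6 MPa
Pore pressure P_p = 1026 kg/m³ × 9.8 m/s² × 3780 m = 3.801×10^7 Pa = 38.01 MPa
Effective stress σ' = σ_v − P_p = 105.6 − 38.01 = 67.568 MPa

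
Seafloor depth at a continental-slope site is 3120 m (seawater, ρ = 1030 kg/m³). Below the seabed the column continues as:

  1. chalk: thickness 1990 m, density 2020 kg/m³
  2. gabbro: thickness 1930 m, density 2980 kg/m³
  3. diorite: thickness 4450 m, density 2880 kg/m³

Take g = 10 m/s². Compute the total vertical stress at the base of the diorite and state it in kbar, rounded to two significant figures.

seawater: 1030 kg/m³ × 10 m/s² × 3120 m = 3.214×10^7 Pa = 0.3214 kbar
chalk: 2020 kg/m³ × 10 m/s² × 1990 m = 4.020×10^7 Pa = 0.4020 kbar
gabbro: 2980 kg/m³ × 10 m/s² × 1930 m = 5.751×10^7 Pa = 0.5751 kbar
diorite: 2880 kg/m³ × 10 m/s² × 4450 m = 1.282×10^8 Pa = 1.282 kbar
Total = 0.3214 + 0.4020 + 0.5751 + 1.282 = 2.5801 kbar

2.6 kbar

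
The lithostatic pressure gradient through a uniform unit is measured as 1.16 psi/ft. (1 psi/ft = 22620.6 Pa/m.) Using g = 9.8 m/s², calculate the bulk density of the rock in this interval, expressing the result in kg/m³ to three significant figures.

ρ = (dP/dz)/g = 1.16 psi/ft / 9.8 m/s² = 26240 Pa/m / 9.8 m/s² = 2677.5 kg/m³

2680 kg/m³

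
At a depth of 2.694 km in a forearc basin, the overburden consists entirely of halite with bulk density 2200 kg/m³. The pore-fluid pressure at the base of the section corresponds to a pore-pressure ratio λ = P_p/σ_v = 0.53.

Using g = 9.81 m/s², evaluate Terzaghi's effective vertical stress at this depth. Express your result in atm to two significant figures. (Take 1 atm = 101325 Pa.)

Overburden (lithostatic) stress σ_v:
halite: 2200 kg/m³ × 9.81 m/s² × 2694 m = 5.814×10^7 Pa = 58.14 MPa
Pore pressure P_p = λ·σ_v = 0.53 × 58.14 MPa = 30.82 MPa
Effective stress σ' = σ_v − P_p = 58.14 − 30.82 = 27.327 MPa = 269.69 atm

270 atm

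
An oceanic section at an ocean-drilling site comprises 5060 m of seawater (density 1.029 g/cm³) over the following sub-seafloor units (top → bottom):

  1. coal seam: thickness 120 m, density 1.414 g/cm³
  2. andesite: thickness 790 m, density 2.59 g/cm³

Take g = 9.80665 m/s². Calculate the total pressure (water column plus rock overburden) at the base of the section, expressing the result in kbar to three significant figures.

0.728 kbar

seawater: 1029 kg/m³ × 9.80665 m/s² × 5060 m = 5.106×10^7 Pa = 0.5106 kbar
coal seam: 1414 kg/m³ × 9.80665 m/s² × 120 m = 1.664×10^6 Pa = 0.01664 kbar
andesite: 2590 kg/m³ × 9.80665 m/s² × 790 m = 2.007×10^7 Pa = 0.2007 kbar
Total = 0.5106 + 0.01664 + 0.2007 = 0.72790 kbar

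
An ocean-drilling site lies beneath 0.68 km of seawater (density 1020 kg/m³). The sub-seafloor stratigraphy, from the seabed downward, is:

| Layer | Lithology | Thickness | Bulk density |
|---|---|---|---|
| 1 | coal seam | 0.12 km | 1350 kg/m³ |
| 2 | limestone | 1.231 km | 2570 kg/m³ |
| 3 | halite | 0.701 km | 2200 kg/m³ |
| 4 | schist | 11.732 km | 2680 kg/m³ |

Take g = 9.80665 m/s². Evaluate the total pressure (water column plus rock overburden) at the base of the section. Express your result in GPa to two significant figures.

0.36 GPa

seawater: 1020 kg/m³ × 9.80665 m/s² × 680 m = 6.802×10^6 Pa = 6.802×10^-3 GPa
coal seam: 1350 kg/m³ × 9.80665 m/s² × 120 m = 1.589×10^6 Pa = 1.589×10^-3 GPa
limestone: 2570 kg/m³ × 9.80665 m/s² × 1231 m = 3.103×10^7 Pa = 0.03103 GPa
halite: 2200 kg/m³ × 9.80665 m/s² × 701 m = 1.512×10^7 Pa = 0.01512 GPa
schist: 2680 kg/m³ × 9.80665 m/s² × 11732 m = 3.083×10^8 Pa = 0.3083 GPa
Total = 6.802×10^-3 + 1.589×10^-3 + 0.03103 + 0.01512 + 0.3083 = 0.36288 GPa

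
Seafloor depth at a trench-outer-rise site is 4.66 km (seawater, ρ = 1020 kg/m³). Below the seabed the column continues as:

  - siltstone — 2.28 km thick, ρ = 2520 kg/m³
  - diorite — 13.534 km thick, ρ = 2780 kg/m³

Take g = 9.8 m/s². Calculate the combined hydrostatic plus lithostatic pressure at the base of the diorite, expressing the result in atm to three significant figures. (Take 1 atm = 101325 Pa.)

4650 atm

seawater: 1020 kg/m³ × 9.8 m/s² × 4660 m = 4.658×10^7 Pa = 459.7 atm
siltstone: 2520 kg/m³ × 9.8 m/s² × 2280 m = 5.631×10^7 Pa = 555.7 atm
diorite: 2780 kg/m³ × 9.8 m/s² × 13534 m = 3.687×10^8 Pa = 3639 atm
Total = 459.7 + 555.7 + 3639 = 4654.4 atm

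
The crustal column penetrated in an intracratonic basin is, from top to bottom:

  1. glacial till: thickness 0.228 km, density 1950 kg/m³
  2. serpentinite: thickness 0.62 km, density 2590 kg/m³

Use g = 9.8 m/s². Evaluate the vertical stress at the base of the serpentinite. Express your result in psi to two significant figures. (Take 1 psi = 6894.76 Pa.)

2900 psi

glacial till: 1950 kg/m³ × 9.8 m/s² × 228 m = 4.357×10^6 Pa = 631.9 psi
serpentinite: 2590 kg/m³ × 9.8 m/s² × 620 m = 1.574×10^7 Pa = 2282 psi
Total = 631.9 + 2282 = 2914.4 psi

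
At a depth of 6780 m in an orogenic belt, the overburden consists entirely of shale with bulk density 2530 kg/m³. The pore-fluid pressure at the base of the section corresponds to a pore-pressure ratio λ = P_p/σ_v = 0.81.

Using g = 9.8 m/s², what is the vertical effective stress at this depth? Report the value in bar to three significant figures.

Overburden (lithostatic) stress σ_v:
shale: 2530 kg/m³ × 9.8 m/s² × 6780 m = 1.681×10^8 Pa = 168.1 MPa
Pore pressure P_p = λ·σ_v = 0.81 × 168.1 MPa = 136.2 MPa
Effective stress σ' = σ_v − P_p = 168.1 − 136.2 = 31.940 MPa = 319.40 bar

319 bar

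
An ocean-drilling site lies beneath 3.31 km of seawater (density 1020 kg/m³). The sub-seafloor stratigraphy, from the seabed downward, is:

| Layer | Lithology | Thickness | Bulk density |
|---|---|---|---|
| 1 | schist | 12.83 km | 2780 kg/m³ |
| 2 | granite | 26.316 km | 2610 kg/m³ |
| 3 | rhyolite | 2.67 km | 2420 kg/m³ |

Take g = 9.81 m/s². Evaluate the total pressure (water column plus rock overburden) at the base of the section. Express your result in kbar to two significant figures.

seawater: 1020 kg/m³ × 9.81 m/s² × 3310 m = 3.312×10^7 Pa = 0.3312 kbar
schist: 2780 kg/m³ × 9.81 m/s² × 12830 m = 3.499×10^8 Pa = 3.499 kbar
granite: 2610 kg/m³ × 9.81 m/s² × 26316 m = 6.738×10^8 Pa = 6.738 kbar
rhyolite: 2420 kg/m³ × 9.81 m/s² × 2670 m = 6.339×10^7 Pa = 0.6339 kbar
Total = 0.3312 + 3.499 + 6.738 + 0.6339 = 11.202 kbar

11 kbar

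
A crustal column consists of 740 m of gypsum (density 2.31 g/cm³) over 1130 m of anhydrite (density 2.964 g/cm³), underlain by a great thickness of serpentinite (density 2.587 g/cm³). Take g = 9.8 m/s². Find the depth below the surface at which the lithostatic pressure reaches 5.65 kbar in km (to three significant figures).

22.2 km

Pressure at base of upper layers: 2310×9.8×740 + 2964×9.8×1130 = 4.958×10^7 Pa = 0.4958 kbar
Remaining pressure to be supplied by serpentinite: 5.650×10^8 − 4.958×10^7 = 5.154×10^8 Pa
Additional depth in serpentinite = 5.154×10^8 Pa / (2587 kg/m³ × 9.8 m/s²) = 20330 m
Total depth = 1870 m + 20330 m = 22200 m
= 22.200 km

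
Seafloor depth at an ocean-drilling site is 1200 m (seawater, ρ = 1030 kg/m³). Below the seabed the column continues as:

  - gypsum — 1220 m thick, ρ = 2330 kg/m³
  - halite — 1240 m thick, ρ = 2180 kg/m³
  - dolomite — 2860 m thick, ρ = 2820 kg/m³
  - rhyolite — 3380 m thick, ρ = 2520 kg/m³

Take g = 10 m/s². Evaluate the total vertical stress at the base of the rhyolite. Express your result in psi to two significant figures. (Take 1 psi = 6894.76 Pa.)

seawater: 1030 kg/m³ × 10 m/s² × 1200 m = 1.236×10^7 Pa = 1793 psi
gypsum: 2330 kg/m³ × 10 m/s² × 1220 m = 2.843×10^7 Pa = 4123 psi
halite: 2180 kg/m³ × 10 m/s² × 1240 m = 2.703×10^7 Pa = 3921 psi
dolomite: 2820 kg/m³ × 10 m/s² × 2860 m = 8.065×10^7 Pa = 11698 psi
rhyolite: 2520 kg/m³ × 10 m/s² × 3380 m = 8.518×10^7 Pa = 12354 psi
Total = 1793 + 4123 + 3921 + 11698 + 12354 = 33887 psi

34000 psi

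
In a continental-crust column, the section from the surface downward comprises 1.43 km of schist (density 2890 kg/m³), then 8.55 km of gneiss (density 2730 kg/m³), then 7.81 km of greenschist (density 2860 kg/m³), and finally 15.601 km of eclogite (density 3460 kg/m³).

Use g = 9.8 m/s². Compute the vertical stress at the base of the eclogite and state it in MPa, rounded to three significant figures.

schist: 2890 kg/m³ × 9.8 m/s² × 1430 m = 4.050×10^7 Pa = 40.50 MPa
gneiss: 2730 kg/m³ × 9.8 m/s² × 8550 m = 2.287×10^8 Pa = 228.7 MPa
greenschist: 2860 kg/m³ × 9.8 m/s² × 7810 m = 2.189×10^8 Pa = 218.9 MPa
eclogite: 3460 kg/m³ × 9.8 m/s² × 15601 m = 5.290×10^8 Pa = 529.0 MPa
Total = 40.50 + 228.7 + 218.9 + 529.0 = 1017.1 MPa

1020 MPa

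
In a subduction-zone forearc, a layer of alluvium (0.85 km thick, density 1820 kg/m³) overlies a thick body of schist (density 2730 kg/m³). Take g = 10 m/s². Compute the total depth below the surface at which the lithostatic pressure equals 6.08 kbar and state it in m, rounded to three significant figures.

Pressure at base of upper layers: 1820×10×850 = 1.547×10^7 Pa = 0.1547 kbar
Remaining pressure to be supplied by schist: 6.080×10^8 − 1.547×10^7 = 5.925×10^8 Pa
Additional depth in schist = 5.925×10^8 Pa / (2730 kg/m³ × 10 m/s²) = 21704 m
Total depth = 850 m + 21704 m = 22554 m

22600 m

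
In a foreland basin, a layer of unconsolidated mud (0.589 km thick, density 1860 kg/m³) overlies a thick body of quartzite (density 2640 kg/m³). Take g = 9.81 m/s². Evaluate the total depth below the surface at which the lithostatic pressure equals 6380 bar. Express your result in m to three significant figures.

Pressure at base of upper layers: 1860×9.81×589 = 1.075×10^7 Pa = 107.5 bar
Remaining pressure to be supplied by quartzite: 6.380×10^8 − 1.075×10^7 = 6.273×10^8 Pa
Additional depth in quartzite = 6.273×10^8 Pa / (2640 kg/m³ × 9.81 m/s²) = 24220 m
Total depth = 589 m + 24220 m = 24809 m

24800 m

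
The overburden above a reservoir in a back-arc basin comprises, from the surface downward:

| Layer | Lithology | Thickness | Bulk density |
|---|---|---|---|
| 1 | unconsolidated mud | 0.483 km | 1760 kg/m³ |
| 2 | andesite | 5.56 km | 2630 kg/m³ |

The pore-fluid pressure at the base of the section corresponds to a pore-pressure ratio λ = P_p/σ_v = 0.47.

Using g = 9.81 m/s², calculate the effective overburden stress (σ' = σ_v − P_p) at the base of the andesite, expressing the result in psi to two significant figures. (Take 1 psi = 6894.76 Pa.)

Overburden (lithostatic) stress σ_v:
unconsolidated mud: 1760 kg/m³ × 9.81 m/s² × 483 m = 8.339×10^6 Pa = 8.339 MPa
andesite: 2630 kg/m³ × 9.81 m/s² × 5560 m = 1.434×10^8 Pa = 143.4 MPa
Total = 8.339 + 143.4 = 151.79 MPa
Pore pressure P_p = λ·σ_v = 0.47 × 151.8 MPa = 71.34 MPa
Effective stress σ' = σ_v − P_p = 151.8 − 71.34 = 80.448 MPa = 11668 psi

12000 psi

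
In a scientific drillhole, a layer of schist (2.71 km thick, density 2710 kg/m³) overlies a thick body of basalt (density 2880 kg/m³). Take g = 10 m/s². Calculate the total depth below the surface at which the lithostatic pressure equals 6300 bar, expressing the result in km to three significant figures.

22.0 km

Pressure at base of upper layers: 2710×10×2710 = 7.344×10^7 Pa = 734.4 bar
Remaining pressure to be supplied by basalt: 6.300×10^8 − 7.344×10^7 = 5.566×10^8 Pa
Additional depth in basalt = 5.566×10^8 Pa / (2880 kg/m³ × 10 m/s²) = 19325 m
Total depth = 2710 m + 19325 m = 22035 m
= 22.035 km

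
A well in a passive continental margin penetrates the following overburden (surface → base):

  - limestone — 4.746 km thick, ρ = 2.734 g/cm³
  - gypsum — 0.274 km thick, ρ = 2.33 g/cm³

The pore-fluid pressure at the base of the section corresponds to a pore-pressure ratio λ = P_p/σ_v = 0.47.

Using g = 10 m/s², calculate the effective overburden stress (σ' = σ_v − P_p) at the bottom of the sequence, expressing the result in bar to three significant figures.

Overburden (lithostatic) stress σ_v:
limestone: 2734 kg/m³ × 10 m/s² × 4746 m = 1.298×10^8 Pa = 129.8 MPa
gypsum: 2330 kg/m³ × 10 m/s² × 274 m = 6.384×10^6 Pa = 6.384 MPa
Total = 129.8 + 6.384 = 136.14 MPa
Pore pressure P_p = λ·σ_v = 0.47 × 136.1 MPa = 63.99 MPa
Effective stress σ' = σ_v − P_p = 136.1 − 63.99 = 72.154 MPa = 721.54 bar

722 bar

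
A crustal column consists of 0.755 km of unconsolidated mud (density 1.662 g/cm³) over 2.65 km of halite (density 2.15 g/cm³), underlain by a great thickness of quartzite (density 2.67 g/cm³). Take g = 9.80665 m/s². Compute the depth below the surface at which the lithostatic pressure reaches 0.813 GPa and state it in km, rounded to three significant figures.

31.9 km

Pressure at base of upper layers: 1662×9.80665×755 + 2150×9.80665×2650 = 6.818×10^7 Pa = 0.06818 GPa
Remaining pressure to be supplied by quartzite: 8.130×10^8 − 6.818×10^7 = 7.448×10^8 Pa
Additional depth in quartzite = 7.448×10^8 Pa / (2670 kg/m³ × 9.80665 m/s²) = 28446 m
Total depth = 3405 m + 28446 m = 31851 m
= 31.851 km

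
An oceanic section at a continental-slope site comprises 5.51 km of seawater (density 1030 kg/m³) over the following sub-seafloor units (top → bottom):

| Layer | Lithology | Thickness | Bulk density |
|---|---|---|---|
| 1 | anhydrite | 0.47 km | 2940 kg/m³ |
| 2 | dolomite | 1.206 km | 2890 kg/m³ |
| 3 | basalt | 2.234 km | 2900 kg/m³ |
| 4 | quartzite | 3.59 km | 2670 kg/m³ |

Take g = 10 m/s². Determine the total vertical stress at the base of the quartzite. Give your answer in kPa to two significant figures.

270000 kPa

seawater: 1030 kg/m³ × 10 m/s² × 5510 m = 5.675×10^7 Pa = 56753 kPa
anhydrite: 2940 kg/m³ × 10 m/s² × 470 m = 1.382×10^7 Pa = 13818 kPa
dolomite: 2890 kg/m³ × 10 m/s² × 1206 m = 3.485×10^7 Pa = 34853 kPa
basalt: 2900 kg/m³ × 10 m/s² × 2234 m = 6.479×10^7 Pa = 64786 kPa
quartzite: 2670 kg/m³ × 10 m/s² × 3590 m = 9.585×10^7 Pa = 95853 kPa
Total = 56753 + 13818 + 34853 + 64786 + 95853 = 2.6606×10^5 kPa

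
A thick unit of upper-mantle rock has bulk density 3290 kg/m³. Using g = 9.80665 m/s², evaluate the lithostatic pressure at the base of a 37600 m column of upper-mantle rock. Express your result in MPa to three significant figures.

upper-mantle rock: 3290 kg/m³ × 9.80665 m/s² × 37600 m = 1.213×10^9 Pa = 1213 MPa

1210 MPa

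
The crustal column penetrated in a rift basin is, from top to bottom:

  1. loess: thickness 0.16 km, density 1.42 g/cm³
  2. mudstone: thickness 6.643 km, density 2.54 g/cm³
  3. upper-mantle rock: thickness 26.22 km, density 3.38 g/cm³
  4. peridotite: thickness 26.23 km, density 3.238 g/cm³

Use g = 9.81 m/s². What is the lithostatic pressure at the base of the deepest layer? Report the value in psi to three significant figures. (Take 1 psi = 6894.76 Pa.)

loess: 1420 kg/m³ × 9.81 m/s² × 160 m = 2.229×10^6 Pa = 323.3 psi
mudstone: 2540 kg/m³ × 9.81 m/s² × 6643 m = 1.655×10^8 Pa = 24008 psi
upper-mantle rock: 3380 kg/m³ × 9.81 m/s² × 26220 m = 8.694×10^8 Pa = 1.261×10^5 psi
peridotite: 3238 kg/m³ × 9.81 m/s² × 26230 m = 8.332×10^8 Pa = 1.208×10^5 psi
Total = 323.3 + 24008 + 1.261×10^5 + 1.208×10^5 = 2.7127×10^5 psi

271000 psi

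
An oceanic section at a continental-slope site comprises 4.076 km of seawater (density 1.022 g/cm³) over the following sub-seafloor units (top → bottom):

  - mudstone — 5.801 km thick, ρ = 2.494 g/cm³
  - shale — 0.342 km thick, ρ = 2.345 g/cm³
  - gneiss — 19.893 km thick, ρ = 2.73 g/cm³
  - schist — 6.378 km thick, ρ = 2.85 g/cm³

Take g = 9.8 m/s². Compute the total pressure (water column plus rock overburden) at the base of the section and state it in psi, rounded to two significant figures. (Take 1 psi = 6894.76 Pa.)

seawater: 1022 kg/m³ × 9.8 m/s² × 4076 m = 4.082×10^7 Pa = 5921 psi
mudstone: 2494 kg/m³ × 9.8 m/s² × 5801 m = 1.418×10^8 Pa = 20564 psi
shale: 2345 kg/m³ × 9.8 m/s² × 342 m = 7.860×10^6 Pa = 1140 psi
gneiss: 2730 kg/m³ × 9.8 m/s² × 19893 m = 5.322×10^8 Pa = 77192 psi
schist: 2850 kg/m³ × 9.8 m/s² × 6378 m = 1.781×10^8 Pa = 25837 psi
Total = 5921 + 20564 + 1140 + 77192 + 25837 = 1.3065×10^5 psi

130000 psi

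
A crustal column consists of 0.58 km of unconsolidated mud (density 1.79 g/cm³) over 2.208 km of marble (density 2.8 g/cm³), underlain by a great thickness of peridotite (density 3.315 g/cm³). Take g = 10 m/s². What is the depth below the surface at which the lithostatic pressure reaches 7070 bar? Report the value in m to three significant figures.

Pressure at base of upper layers: 1790×10×580 + 2800×10×2208 = 7.221×10^7 Pa = 722.1 bar
Remaining pressure to be supplied by peridotite: 7.070×10^8 − 7.221×10^7 = 6.348×10^8 Pa
Additional depth in peridotite = 6.348×10^8 Pa / (3315 kg/m³ × 10 m/s²) = 19149 m
Total depth = 2788 m + 19149 m = 21937 m

21900 m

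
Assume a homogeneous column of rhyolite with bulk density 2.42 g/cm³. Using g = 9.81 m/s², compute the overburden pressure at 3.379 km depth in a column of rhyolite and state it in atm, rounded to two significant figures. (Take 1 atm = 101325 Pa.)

790 atm

rhyolite: 2420 kg/m³ × 9.81 m/s² × 3379 m = 8.022×10^7 Pa = 791.7 atm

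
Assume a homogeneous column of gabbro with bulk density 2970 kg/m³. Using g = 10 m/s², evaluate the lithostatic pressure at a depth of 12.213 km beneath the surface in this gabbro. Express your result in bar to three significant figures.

gabbro: 2970 kg/m³ × 10 m/s² × 12213 m = 3.627×10^8 Pa = 3627 bar

3630 bar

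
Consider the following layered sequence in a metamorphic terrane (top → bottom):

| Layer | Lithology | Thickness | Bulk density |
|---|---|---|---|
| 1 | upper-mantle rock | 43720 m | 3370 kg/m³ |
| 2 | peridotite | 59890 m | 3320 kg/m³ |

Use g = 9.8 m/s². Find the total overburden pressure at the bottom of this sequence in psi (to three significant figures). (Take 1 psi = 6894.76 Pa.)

492000 psi

upper-mantle rock: 3370 kg/m³ × 9.8 m/s² × 43720 m = 1.444×10^9 Pa = 2.094×10^5 psi
peridotite: 3320 kg/m³ × 9.8 m/s² × 59890 m = 1.949×10^9 Pa = 2.826×10^5 psi
Total = 2.094×10^5 + 2.826×10^5 = 4.9204×10^5 psi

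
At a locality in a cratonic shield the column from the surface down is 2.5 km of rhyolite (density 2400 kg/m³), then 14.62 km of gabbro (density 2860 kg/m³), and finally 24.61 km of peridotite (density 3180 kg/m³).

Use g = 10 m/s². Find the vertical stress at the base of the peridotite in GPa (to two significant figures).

1.3 GPa

rhyolite: 2400 kg/m³ × 10 m/s² × 2500 m = 6.000×10^7 Pa = 0.06000 GPa
gabbro: 2860 kg/m³ × 10 m/s² × 14620 m = 4.181×10^8 Pa = 0.4181 GPa
peridotite: 3180 kg/m³ × 10 m/s² × 24610 m = 7.826×10^8 Pa = 0.7826 GPa
Total = 0.06000 + 0.4181 + 0.7826 = 1.2607 GPa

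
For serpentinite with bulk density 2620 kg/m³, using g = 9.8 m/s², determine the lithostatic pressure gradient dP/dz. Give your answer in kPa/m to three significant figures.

dP/dz = ρg = 2620 kg/m³ × 9.8 m/s² = 25676 Pa/m
= 25676 Pa/m × (1 kPa/m / 1000.0 Pa/m) = 25.676 kPa/m

25.7 kPa/m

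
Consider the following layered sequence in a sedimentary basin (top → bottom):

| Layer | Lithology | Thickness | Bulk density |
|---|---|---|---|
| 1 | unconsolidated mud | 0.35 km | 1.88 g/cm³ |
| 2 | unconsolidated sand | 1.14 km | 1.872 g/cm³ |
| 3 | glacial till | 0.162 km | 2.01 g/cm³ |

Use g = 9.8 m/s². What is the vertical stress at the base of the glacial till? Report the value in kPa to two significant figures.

unconsolidated mud: 1880 kg/m³ × 9.8 m/s² × 350 m = 6.448×10^6 Pa = 6448 kPa
unconsolidated sand: 1872 kg/m³ × 9.8 m/s² × 1140 m = 2.091×10^7 Pa = 20914 kPa
glacial till: 2010 kg/m³ × 9.8 m/s² × 162 m = 3.191×10^6 Pa = 3191 kPa
Total = 6448 + 20914 + 3191 = 30553 kPa

31000 kPa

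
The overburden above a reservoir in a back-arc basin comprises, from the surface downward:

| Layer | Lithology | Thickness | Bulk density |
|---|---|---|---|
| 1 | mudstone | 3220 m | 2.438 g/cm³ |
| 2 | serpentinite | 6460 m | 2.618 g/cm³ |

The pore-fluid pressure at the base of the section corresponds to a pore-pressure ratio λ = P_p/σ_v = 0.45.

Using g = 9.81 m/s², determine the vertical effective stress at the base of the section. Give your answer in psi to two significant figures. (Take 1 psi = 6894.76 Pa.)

Overburden (lithostatic) stress σ_v:
mudstone: 2438 kg/m³ × 9.81 m/s² × 3220 m = 7.701×10^7 Pa = 77.01 MPa
serpentinite: 2618 kg/m³ × 9.81 m/s² × 6460 m = 1.659×10^8 Pa = 165.9 MPa
Total = 77.01 + 165.9 = 242.92 MPa
Pore pressure P_p = λ·σ_v = 0.45 × 242.9 MPa = 109.3 MPa
Effective stress σ' = σ_v − P_p = 242.9 − 109.3 = 133.61 MPa = 19378 psi

19000 psi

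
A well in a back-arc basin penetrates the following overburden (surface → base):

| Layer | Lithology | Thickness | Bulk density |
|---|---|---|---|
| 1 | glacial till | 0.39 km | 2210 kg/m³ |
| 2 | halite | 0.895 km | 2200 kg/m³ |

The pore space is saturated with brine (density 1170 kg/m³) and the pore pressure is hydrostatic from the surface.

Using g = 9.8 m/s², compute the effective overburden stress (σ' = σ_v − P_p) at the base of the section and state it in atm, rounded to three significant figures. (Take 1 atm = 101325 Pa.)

128 atm

Overburden (lithostatic) stress σ_v:
glacial till: 2210 kg/m³ × 9.8 m/s² × 390 m = 8.447×10^6 Pa = 8.447 MPa
halite: 2200 kg/m³ × 9.8 m/s² × 895 m = 1.930×10^7 Pa = 19.30 MPa
Total = 8.447 + 19.30 = 27.743 MPa
Pore pressure P_p = 1170 kg/m³ × 9.8 m/s² × 1285 m = 1.473×10^7 Pa = 14.73 MPa
Effective stress σ' = σ_v − P_p = 27.74 − 14.73 = 13.009 MPa = 128.39 atm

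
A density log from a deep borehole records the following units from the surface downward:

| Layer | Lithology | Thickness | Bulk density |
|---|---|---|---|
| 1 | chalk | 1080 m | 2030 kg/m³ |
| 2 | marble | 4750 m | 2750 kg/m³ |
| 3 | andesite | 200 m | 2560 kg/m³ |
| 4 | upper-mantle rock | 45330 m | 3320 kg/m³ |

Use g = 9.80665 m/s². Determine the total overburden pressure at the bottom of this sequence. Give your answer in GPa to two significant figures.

chalk: 2030 kg/m³ × 9.80665 m/s² × 1080 m = 2.150×10^7 Pa = 0.02150 GPa
marble: 2750 kg/m³ × 9.80665 m/s² × 4750 m = 1.281×10^8 Pa = 0.1281 GPa
andesite: 2560 kg/m³ × 9.80665 m/s² × 200 m = 5.021×10^6 Pa = 5.021×10^-3 GPa
upper-mantle rock: 3320 kg/m³ × 9.80665 m/s² × 45330 m = 1.476×10^9 Pa = 1.476 GPa
Total = 0.02150 + 0.1281 + 5.021×10^-3 + 1.476 = 1.6305 GPa

1.6 GPa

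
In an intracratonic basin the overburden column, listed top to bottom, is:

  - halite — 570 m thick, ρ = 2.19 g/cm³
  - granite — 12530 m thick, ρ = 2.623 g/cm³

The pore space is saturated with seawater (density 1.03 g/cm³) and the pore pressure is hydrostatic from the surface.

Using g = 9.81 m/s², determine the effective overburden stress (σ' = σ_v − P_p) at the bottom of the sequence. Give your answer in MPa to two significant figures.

200 MPa

Overburden (lithostatic) stress σ_v:
halite: 2190 kg/m³ × 9.81 m/s² × 570 m = 1.225×10^7 Pa = 12.25 MPa
granite: 2623 kg/m³ × 9.81 m/s² × 12530 m = 3.224×10^8 Pa = 322.4 MPa
Total = 12.25 + 322.4 = 334.66 MPa
Pore pressure P_p = 1030 kg/m³ × 9.81 m/s² × 13100 m = 1.324×10^8 Pa = 132.4 MPa
Effective stress σ' = σ_v − P_p = 334.7 − 132.4 = 202.30 MPa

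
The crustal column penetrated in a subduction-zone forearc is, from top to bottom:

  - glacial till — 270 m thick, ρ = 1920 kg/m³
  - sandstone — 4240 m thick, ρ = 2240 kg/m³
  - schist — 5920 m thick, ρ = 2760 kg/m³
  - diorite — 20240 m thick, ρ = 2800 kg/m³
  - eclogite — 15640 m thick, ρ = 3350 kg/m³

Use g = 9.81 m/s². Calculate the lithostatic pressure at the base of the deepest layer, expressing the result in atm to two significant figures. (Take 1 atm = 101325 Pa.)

glacial till: 1920 kg/m³ × 9.81 m/s² × 270 m = 5.086×10^6 Pa = 50.19 atm
sandstone: 2240 kg/m³ × 9.81 m/s² × 4240 m = 9.317×10^7 Pa = 919.5 atm
schist: 2760 kg/m³ × 9.81 m/s² × 5920 m = 1.603×10^8 Pa = 1582 atm
diorite: 2800 kg/m³ × 9.81 m/s² × 20240 m = 5.560×10^8 Pa = 5487 atm
eclogite: 3350 kg/m³ × 9.81 m/s² × 15640 m = 5.140×10^8 Pa = 5073 atm
Total = 50.19 + 919.5 + 1582 + 5487 + 5073 = 13111 atm

13000 atm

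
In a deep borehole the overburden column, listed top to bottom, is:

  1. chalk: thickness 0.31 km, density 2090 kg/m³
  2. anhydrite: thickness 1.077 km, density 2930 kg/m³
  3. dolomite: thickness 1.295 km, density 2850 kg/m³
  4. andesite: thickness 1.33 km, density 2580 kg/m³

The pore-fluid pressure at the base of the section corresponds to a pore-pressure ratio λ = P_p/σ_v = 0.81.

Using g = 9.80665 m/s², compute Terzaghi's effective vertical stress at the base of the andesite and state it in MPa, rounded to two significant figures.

Overburden (lithostatic) stress σ_v:
chalk: 2090 kg/m³ × 9.80665 m/s² × 310 m = 6.354×10^6 Pa = 6.354 MPa
anhydrite: 2930 kg/m³ × 9.80665 m/s² × 1077 m = 3.095×10^7 Pa = 30.95 MPa
dolomite: 2850 kg/m³ × 9.80665 m/s² × 1295 m = 3.619×10^7 Pa = 36.19 MPa
andesite: 2580 kg/m³ × 9.80665 m/s² × 1330 m = 3.365×10^7 Pa = 33.65 MPa
Total = 6.354 + 30.95 + 36.19 + 33.65 = 107.14 MPa
Pore pressure P_p = λ·σ_v = 0.81 × 107.1 MPa = 86.79 MPa
Effective stress σ' = σ_v − P_p = 107.1 − 86.79 = 20.357 MPa

20 MPa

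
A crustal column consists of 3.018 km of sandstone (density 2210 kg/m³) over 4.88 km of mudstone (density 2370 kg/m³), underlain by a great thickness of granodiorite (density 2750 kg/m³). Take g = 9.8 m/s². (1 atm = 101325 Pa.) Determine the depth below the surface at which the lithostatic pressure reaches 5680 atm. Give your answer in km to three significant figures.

22.6 km

Pressure at base of upper layers: 2210×9.8×3018 + 2370×9.8×4880 = 1.787×10^8 Pa = 1764 atm
Remaining pressure to be supplied by granodiorite: 5.755×10^8 − 1.787×10^8 = 3.968×10^8 Pa
Additional depth in granodiorite = 3.968×10^8 Pa / (2750 kg/m³ × 9.8 m/s²) = 14724 m
Total depth = 7898 m + 14724 m = 22622 m
= 22.622 km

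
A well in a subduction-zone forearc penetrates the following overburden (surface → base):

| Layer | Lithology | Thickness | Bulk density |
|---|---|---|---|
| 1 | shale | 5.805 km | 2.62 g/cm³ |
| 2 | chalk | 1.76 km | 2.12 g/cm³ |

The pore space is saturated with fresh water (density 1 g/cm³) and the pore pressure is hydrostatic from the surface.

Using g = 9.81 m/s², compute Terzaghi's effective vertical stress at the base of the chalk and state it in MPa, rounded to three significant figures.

Overburden (lithostatic) stress σ_v:
shale: 2620 kg/m³ × 9.81 m/s² × 5805 m = 1.492×10^8 Pa = 149.2 MPa
chalk: 2120 kg/m³ × 9.81 m/s² × 1760 m = 3.660×10^7 Pa = 36.60 MPa
Total = 149.2 + 36.60 = 185.80 MPa
Pore pressure P_p = 1000 kg/m³ × 9.81 m/s² × 7565 m = 7.421×10^7 Pa = 74.21 MPa
Effective stress σ' = σ_v − P_p = 185.8 − 74.21 = 111.59 MPa

112 MPa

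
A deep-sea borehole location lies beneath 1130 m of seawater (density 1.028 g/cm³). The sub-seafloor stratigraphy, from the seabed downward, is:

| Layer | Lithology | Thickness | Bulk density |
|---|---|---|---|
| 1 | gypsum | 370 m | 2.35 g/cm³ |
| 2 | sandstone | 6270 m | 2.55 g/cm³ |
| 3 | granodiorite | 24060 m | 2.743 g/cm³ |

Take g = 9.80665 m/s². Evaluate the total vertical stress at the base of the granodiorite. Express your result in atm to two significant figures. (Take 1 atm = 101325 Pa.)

seawater: 1028 kg/m³ × 9.80665 m/s² × 1130 m = 1.139×10^7 Pa = 112.4 atm
gypsum: 2350 kg/m³ × 9.80665 m/s² × 370 m = 8.527×10^6 Pa = 84.15 atm
sandstone: 2550 kg/m³ × 9.80665 m/s² × 6270 m = 1.568×10^8 Pa = 1547 atm
granodiorite: 2743 kg/m³ × 9.80665 m/s² × 24060 m = 6.472×10^8 Pa = 6387 atm
Total = 112.4 + 84.15 + 1547 + 6387 = 8131.4 atm

8100 atm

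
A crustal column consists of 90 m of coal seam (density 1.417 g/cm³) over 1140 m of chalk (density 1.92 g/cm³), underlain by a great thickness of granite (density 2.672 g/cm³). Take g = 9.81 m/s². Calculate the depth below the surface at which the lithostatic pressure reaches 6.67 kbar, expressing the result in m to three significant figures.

Pressure at base of upper layers: 1417×9.81×90 + 1920×9.81×1140 = 2.272×10^7 Pa = 0.2272 kbar
Remaining pressure to be supplied by granite: 6.670×10^8 − 2.272×10^7 = 6.443×10^8 Pa
Additional depth in granite = 6.443×10^8 Pa / (2672 kg/m³ × 9.81 m/s²) = 24579 m
Total depth = 1230 m + 24579 m = 25809 m

25800 m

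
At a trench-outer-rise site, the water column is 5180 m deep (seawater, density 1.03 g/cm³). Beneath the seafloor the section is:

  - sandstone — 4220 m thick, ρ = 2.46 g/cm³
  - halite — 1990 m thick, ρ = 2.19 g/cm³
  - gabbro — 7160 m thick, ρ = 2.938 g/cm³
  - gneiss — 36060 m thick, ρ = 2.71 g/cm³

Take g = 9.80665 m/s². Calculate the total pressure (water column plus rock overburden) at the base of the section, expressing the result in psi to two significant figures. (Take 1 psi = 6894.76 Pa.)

seawater: 1030 kg/m³ × 9.80665 m/s² × 5180 m = 5.232×10^7 Pa = 7589 psi
sandstone: 2460 kg/m³ × 9.80665 m/s² × 4220 m = 1.018×10^8 Pa = 14766 psi
halite: 2190 kg/m³ × 9.80665 m/s² × 1990 m = 4.274×10^7 Pa = 6199 psi
gabbro: 2938 kg/m³ × 9.80665 m/s² × 7160 m = 2.063×10^8 Pa = 29920 psi
gneiss: 2710 kg/m³ × 9.80665 m/s² × 36060 m = 9.583×10^8 Pa = 1.390×10^5 psi
Total = 7589 + 14766 + 6199 + 29920 + 1.390×10^5 = 1.9747×10^5 psi

200000 psi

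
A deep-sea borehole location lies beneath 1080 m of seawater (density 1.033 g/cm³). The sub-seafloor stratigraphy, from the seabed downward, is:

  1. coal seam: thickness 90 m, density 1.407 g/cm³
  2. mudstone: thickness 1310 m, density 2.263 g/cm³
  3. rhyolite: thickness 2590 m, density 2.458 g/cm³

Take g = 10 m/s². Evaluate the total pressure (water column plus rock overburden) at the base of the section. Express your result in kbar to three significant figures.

seawater: 1033 kg/m³ × 10 m/s² × 1080 m = 1.116×10^7 Pa = 0.1116 kbar
coal seam: 1407 kg/m³ × 10 m/s² × 90 m = 1.266×10^6 Pa = 0.01266 kbar
mudstone: 2263 kg/m³ × 10 m/s² × 1310 m = 2.965×10^7 Pa = 0.2965 kbar
rhyolite: 2458 kg/m³ × 10 m/s² × 2590 m = 6.366×10^7 Pa = 0.6366 kbar
Total = 0.1116 + 0.01266 + 0.2965 + 0.6366 = 1.0573 kbar

1.06 kbar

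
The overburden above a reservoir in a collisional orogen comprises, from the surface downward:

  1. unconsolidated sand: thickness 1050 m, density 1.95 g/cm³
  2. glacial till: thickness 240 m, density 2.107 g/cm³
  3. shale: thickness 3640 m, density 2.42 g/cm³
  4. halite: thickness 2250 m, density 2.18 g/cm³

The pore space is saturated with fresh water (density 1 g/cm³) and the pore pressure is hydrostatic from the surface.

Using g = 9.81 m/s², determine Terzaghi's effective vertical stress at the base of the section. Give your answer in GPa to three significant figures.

Overburden (lithostatic) stress σ_v:
unconsolidated sand: 1950 kg/m³ × 9.81 m/s² × 1050 m = 2.009×10^7 Pa = 20.09 MPa
glacial till: 2107 kg/m³ × 9.81 m/s² × 240 m = 4.961×10^6 Pa = 4.961 MPa
shale: 2420 kg/m³ × 9.81 m/s² × 3640 m = 8.641×10^7 Pa = 86.41 MPa
halite: 2180 kg/m³ × 9.81 m/s² × 2250 m = 4.812×10^7 Pa = 48.12 MPa
Total = 20.09 + 4.961 + 86.41 + 48.12 = 159.58 MPa
Pore pressure P_p = 1000 kg/m³ × 9.81 m/s² × 7180 m = 7.044×10^7 Pa = 70.44 MPa
Effective stress σ' = σ_v − P_p = 159.6 − 70.44 = 89.143 MPa = 0.089143 GPa

0.0891 GPa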